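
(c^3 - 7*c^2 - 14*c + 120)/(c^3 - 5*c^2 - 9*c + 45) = (c^2 - 2*c - 24)/(c^2 - 9)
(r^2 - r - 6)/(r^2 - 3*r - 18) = (-r^2 + r + 6)/(-r^2 + 3*r + 18)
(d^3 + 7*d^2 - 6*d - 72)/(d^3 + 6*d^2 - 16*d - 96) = (d - 3)/(d - 4)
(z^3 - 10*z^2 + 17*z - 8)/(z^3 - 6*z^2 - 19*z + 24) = (z - 1)/(z + 3)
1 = 1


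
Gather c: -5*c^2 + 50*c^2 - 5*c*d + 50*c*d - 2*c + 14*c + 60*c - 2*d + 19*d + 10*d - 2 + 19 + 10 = 45*c^2 + c*(45*d + 72) + 27*d + 27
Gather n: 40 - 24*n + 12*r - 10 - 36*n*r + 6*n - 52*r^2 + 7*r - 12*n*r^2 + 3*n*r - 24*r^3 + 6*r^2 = n*(-12*r^2 - 33*r - 18) - 24*r^3 - 46*r^2 + 19*r + 30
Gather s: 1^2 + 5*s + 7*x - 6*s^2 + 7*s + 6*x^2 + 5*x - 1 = -6*s^2 + 12*s + 6*x^2 + 12*x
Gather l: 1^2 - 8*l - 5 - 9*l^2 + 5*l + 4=-9*l^2 - 3*l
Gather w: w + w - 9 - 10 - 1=2*w - 20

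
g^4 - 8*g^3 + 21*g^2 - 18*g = g*(g - 3)^2*(g - 2)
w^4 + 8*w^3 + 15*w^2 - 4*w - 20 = (w - 1)*(w + 2)^2*(w + 5)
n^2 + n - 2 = (n - 1)*(n + 2)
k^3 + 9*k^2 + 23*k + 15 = (k + 1)*(k + 3)*(k + 5)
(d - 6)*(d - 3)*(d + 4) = d^3 - 5*d^2 - 18*d + 72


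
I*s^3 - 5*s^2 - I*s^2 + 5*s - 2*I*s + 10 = (s - 2)*(s + 5*I)*(I*s + I)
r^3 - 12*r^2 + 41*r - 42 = (r - 7)*(r - 3)*(r - 2)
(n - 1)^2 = n^2 - 2*n + 1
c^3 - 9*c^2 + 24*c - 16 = (c - 4)^2*(c - 1)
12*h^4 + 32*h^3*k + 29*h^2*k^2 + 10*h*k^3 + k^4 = (h + k)^2*(2*h + k)*(6*h + k)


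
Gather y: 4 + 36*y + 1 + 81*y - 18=117*y - 13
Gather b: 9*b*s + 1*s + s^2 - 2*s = 9*b*s + s^2 - s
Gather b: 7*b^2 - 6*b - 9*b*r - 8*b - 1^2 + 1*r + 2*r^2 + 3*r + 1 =7*b^2 + b*(-9*r - 14) + 2*r^2 + 4*r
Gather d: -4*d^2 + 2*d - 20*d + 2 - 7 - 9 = -4*d^2 - 18*d - 14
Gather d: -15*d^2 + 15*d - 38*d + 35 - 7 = -15*d^2 - 23*d + 28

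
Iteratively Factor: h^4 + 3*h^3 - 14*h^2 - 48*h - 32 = (h - 4)*(h^3 + 7*h^2 + 14*h + 8) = (h - 4)*(h + 4)*(h^2 + 3*h + 2) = (h - 4)*(h + 2)*(h + 4)*(h + 1)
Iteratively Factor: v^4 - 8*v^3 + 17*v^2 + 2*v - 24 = (v + 1)*(v^3 - 9*v^2 + 26*v - 24) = (v - 3)*(v + 1)*(v^2 - 6*v + 8) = (v - 4)*(v - 3)*(v + 1)*(v - 2)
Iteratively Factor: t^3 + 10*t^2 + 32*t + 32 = (t + 4)*(t^2 + 6*t + 8) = (t + 4)^2*(t + 2)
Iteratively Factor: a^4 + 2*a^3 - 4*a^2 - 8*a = (a)*(a^3 + 2*a^2 - 4*a - 8) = a*(a + 2)*(a^2 - 4) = a*(a - 2)*(a + 2)*(a + 2)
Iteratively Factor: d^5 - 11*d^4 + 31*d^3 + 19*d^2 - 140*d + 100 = (d - 2)*(d^4 - 9*d^3 + 13*d^2 + 45*d - 50) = (d - 2)*(d - 1)*(d^3 - 8*d^2 + 5*d + 50) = (d - 5)*(d - 2)*(d - 1)*(d^2 - 3*d - 10) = (d - 5)*(d - 2)*(d - 1)*(d + 2)*(d - 5)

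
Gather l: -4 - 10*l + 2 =-10*l - 2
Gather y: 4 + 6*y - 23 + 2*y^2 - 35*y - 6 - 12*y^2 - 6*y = -10*y^2 - 35*y - 25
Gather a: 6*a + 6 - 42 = 6*a - 36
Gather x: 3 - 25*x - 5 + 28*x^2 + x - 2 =28*x^2 - 24*x - 4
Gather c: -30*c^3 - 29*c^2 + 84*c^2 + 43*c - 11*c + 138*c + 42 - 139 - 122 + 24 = -30*c^3 + 55*c^2 + 170*c - 195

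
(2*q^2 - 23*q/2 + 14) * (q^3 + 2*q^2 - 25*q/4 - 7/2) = 2*q^5 - 15*q^4/2 - 43*q^3/2 + 743*q^2/8 - 189*q/4 - 49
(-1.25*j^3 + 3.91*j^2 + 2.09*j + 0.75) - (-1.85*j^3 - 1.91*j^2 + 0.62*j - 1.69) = 0.6*j^3 + 5.82*j^2 + 1.47*j + 2.44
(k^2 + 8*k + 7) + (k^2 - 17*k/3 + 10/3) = 2*k^2 + 7*k/3 + 31/3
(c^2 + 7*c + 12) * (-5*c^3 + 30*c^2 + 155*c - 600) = -5*c^5 - 5*c^4 + 305*c^3 + 845*c^2 - 2340*c - 7200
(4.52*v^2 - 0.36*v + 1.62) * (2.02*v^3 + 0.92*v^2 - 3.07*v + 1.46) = 9.1304*v^5 + 3.4312*v^4 - 10.9352*v^3 + 9.1948*v^2 - 5.499*v + 2.3652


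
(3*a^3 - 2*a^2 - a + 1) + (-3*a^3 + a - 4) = -2*a^2 - 3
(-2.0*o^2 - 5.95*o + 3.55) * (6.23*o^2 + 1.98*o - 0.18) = -12.46*o^4 - 41.0285*o^3 + 10.6955*o^2 + 8.1*o - 0.639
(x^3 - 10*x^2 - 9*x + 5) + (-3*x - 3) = x^3 - 10*x^2 - 12*x + 2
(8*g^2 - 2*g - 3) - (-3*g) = 8*g^2 + g - 3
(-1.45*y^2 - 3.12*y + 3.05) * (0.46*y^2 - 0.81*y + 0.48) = -0.667*y^4 - 0.2607*y^3 + 3.2342*y^2 - 3.9681*y + 1.464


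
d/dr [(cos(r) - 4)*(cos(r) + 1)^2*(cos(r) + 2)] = 2*(-2*cos(r)^3 + 11*cos(r) + 9)*sin(r)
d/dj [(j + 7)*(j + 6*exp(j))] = j + (j + 7)*(6*exp(j) + 1) + 6*exp(j)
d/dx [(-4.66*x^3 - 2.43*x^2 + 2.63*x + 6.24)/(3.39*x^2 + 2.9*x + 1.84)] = (-15.7974*x^4 - 27.028*x^3 - 41.6859*x^2 - 51.2496*x - 13.2568)/(11.4921*x^4 + 19.662*x^3 + 20.8852*x^2 + 10.672*x + 3.3856)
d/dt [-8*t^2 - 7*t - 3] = -16*t - 7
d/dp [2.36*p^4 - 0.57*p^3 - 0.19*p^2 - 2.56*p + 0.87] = 9.44*p^3 - 1.71*p^2 - 0.38*p - 2.56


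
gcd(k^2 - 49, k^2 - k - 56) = k + 7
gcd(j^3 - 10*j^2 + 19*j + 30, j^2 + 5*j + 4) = j + 1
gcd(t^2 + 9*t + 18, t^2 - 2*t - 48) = t + 6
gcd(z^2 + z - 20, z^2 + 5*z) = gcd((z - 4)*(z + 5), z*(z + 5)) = z + 5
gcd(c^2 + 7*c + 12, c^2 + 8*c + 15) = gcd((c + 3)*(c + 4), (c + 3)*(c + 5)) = c + 3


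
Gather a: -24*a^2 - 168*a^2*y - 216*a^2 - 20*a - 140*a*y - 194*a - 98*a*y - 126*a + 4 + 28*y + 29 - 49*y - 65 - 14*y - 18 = a^2*(-168*y - 240) + a*(-238*y - 340) - 35*y - 50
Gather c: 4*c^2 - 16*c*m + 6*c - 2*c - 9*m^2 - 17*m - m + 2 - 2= 4*c^2 + c*(4 - 16*m) - 9*m^2 - 18*m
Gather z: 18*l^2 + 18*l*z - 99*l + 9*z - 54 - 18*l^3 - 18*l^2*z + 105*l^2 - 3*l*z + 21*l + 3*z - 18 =-18*l^3 + 123*l^2 - 78*l + z*(-18*l^2 + 15*l + 12) - 72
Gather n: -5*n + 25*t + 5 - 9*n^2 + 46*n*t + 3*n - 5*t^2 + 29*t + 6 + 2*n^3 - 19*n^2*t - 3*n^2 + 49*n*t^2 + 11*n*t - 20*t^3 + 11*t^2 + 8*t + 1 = 2*n^3 + n^2*(-19*t - 12) + n*(49*t^2 + 57*t - 2) - 20*t^3 + 6*t^2 + 62*t + 12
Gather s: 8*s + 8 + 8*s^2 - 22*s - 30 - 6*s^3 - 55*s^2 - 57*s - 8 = -6*s^3 - 47*s^2 - 71*s - 30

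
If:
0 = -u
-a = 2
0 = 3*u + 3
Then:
No Solution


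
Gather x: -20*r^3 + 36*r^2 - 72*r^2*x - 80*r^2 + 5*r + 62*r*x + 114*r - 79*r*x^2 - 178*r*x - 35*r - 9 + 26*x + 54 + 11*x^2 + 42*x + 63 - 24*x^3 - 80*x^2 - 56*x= -20*r^3 - 44*r^2 + 84*r - 24*x^3 + x^2*(-79*r - 69) + x*(-72*r^2 - 116*r + 12) + 108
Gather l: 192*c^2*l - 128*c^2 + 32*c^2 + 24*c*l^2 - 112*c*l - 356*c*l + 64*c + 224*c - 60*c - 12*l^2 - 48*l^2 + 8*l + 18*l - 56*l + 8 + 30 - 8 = -96*c^2 + 228*c + l^2*(24*c - 60) + l*(192*c^2 - 468*c - 30) + 30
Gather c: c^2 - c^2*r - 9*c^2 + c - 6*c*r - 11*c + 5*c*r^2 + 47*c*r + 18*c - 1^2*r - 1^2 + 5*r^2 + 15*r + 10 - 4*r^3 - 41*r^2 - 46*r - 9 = c^2*(-r - 8) + c*(5*r^2 + 41*r + 8) - 4*r^3 - 36*r^2 - 32*r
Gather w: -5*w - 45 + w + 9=-4*w - 36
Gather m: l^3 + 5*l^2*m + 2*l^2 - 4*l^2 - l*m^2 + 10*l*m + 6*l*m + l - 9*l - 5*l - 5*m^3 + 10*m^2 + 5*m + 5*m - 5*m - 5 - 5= l^3 - 2*l^2 - 13*l - 5*m^3 + m^2*(10 - l) + m*(5*l^2 + 16*l + 5) - 10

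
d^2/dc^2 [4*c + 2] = 0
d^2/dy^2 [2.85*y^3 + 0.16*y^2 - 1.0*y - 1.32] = 17.1*y + 0.32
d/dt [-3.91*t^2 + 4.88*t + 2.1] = 4.88 - 7.82*t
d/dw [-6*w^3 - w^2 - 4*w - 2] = -18*w^2 - 2*w - 4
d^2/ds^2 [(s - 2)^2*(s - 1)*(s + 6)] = 12*s^2 + 6*s - 44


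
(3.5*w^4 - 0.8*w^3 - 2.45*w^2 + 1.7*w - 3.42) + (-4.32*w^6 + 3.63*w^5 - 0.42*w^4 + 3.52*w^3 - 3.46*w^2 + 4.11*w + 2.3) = -4.32*w^6 + 3.63*w^5 + 3.08*w^4 + 2.72*w^3 - 5.91*w^2 + 5.81*w - 1.12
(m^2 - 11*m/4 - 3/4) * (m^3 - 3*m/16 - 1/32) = m^5 - 11*m^4/4 - 15*m^3/16 + 31*m^2/64 + 29*m/128 + 3/128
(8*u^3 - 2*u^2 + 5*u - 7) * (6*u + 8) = 48*u^4 + 52*u^3 + 14*u^2 - 2*u - 56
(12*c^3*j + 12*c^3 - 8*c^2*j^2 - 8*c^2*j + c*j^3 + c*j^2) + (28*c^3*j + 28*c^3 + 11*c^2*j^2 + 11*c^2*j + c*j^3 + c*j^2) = 40*c^3*j + 40*c^3 + 3*c^2*j^2 + 3*c^2*j + 2*c*j^3 + 2*c*j^2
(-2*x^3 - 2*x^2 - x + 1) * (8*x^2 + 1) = -16*x^5 - 16*x^4 - 10*x^3 + 6*x^2 - x + 1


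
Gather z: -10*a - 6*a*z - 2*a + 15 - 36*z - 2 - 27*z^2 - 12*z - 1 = -12*a - 27*z^2 + z*(-6*a - 48) + 12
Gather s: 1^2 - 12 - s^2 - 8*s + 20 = -s^2 - 8*s + 9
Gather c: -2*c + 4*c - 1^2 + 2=2*c + 1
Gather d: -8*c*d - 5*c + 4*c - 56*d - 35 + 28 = -c + d*(-8*c - 56) - 7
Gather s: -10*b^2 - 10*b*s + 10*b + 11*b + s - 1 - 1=-10*b^2 + 21*b + s*(1 - 10*b) - 2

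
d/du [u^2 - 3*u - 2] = 2*u - 3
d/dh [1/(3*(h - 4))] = -1/(3*(h - 4)^2)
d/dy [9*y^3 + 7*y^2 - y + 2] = 27*y^2 + 14*y - 1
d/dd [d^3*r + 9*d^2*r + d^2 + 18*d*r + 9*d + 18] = 3*d^2*r + 18*d*r + 2*d + 18*r + 9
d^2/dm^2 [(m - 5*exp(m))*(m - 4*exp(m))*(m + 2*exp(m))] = -7*m^2*exp(m) + 8*m*exp(2*m) - 28*m*exp(m) + 6*m + 360*exp(3*m) + 8*exp(2*m) - 14*exp(m)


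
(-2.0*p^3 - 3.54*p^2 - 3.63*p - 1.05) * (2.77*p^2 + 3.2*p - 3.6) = -5.54*p^5 - 16.2058*p^4 - 14.1831*p^3 - 1.7805*p^2 + 9.708*p + 3.78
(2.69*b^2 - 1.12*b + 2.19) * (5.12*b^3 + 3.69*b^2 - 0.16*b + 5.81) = 13.7728*b^5 + 4.1917*b^4 + 6.6496*b^3 + 23.8892*b^2 - 6.8576*b + 12.7239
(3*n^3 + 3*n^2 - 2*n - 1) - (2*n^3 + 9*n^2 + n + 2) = n^3 - 6*n^2 - 3*n - 3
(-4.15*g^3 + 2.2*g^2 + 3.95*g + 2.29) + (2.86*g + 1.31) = -4.15*g^3 + 2.2*g^2 + 6.81*g + 3.6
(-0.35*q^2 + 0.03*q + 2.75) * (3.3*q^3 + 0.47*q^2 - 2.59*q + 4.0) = -1.155*q^5 - 0.0655*q^4 + 9.9956*q^3 - 0.1852*q^2 - 7.0025*q + 11.0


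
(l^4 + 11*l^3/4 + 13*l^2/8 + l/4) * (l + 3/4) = l^5 + 7*l^4/2 + 59*l^3/16 + 47*l^2/32 + 3*l/16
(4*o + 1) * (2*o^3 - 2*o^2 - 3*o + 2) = 8*o^4 - 6*o^3 - 14*o^2 + 5*o + 2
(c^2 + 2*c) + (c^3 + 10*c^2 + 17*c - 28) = c^3 + 11*c^2 + 19*c - 28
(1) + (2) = 3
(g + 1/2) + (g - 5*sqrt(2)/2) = 2*g - 5*sqrt(2)/2 + 1/2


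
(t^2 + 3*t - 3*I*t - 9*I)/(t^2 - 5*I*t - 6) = (t + 3)/(t - 2*I)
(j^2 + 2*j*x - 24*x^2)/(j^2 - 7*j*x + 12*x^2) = (-j - 6*x)/(-j + 3*x)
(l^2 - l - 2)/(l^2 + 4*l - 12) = (l + 1)/(l + 6)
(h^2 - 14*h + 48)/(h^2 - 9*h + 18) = (h - 8)/(h - 3)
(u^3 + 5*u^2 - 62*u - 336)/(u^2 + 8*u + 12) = (u^2 - u - 56)/(u + 2)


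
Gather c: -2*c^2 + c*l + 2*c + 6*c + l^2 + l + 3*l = -2*c^2 + c*(l + 8) + l^2 + 4*l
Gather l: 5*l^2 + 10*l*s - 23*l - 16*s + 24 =5*l^2 + l*(10*s - 23) - 16*s + 24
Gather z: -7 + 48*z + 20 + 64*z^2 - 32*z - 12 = 64*z^2 + 16*z + 1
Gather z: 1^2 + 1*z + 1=z + 2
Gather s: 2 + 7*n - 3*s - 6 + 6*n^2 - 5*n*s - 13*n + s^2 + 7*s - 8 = 6*n^2 - 6*n + s^2 + s*(4 - 5*n) - 12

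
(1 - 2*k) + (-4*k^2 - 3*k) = -4*k^2 - 5*k + 1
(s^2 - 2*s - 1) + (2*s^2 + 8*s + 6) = 3*s^2 + 6*s + 5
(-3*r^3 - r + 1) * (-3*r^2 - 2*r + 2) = 9*r^5 + 6*r^4 - 3*r^3 - r^2 - 4*r + 2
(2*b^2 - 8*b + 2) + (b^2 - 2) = 3*b^2 - 8*b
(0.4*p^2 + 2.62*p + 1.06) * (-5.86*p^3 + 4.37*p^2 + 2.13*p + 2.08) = -2.344*p^5 - 13.6052*p^4 + 6.0898*p^3 + 11.0448*p^2 + 7.7074*p + 2.2048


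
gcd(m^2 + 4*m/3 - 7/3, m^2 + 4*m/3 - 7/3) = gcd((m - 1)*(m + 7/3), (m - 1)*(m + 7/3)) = m^2 + 4*m/3 - 7/3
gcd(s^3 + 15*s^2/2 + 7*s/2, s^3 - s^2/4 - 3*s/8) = s^2 + s/2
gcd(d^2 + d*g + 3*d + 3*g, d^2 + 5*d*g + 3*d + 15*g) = d + 3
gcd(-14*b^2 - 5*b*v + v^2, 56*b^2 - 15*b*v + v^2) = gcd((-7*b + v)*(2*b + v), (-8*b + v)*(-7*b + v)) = -7*b + v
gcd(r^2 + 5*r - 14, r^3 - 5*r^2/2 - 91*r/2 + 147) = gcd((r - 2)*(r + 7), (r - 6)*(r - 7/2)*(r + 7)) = r + 7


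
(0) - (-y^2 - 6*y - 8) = y^2 + 6*y + 8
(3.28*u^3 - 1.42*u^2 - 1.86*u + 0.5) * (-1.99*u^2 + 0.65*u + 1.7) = -6.5272*u^5 + 4.9578*u^4 + 8.3544*u^3 - 4.618*u^2 - 2.837*u + 0.85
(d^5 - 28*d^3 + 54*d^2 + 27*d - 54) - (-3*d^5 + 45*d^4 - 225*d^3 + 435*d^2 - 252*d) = 4*d^5 - 45*d^4 + 197*d^3 - 381*d^2 + 279*d - 54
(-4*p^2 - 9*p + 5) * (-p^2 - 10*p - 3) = 4*p^4 + 49*p^3 + 97*p^2 - 23*p - 15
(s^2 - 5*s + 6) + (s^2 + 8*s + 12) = 2*s^2 + 3*s + 18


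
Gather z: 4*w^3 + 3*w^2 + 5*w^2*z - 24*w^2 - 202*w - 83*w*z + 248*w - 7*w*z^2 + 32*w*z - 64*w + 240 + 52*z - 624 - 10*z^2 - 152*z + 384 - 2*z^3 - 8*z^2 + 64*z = 4*w^3 - 21*w^2 - 18*w - 2*z^3 + z^2*(-7*w - 18) + z*(5*w^2 - 51*w - 36)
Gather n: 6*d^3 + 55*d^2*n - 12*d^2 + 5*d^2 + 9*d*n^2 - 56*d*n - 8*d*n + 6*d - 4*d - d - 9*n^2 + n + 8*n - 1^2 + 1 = 6*d^3 - 7*d^2 + d + n^2*(9*d - 9) + n*(55*d^2 - 64*d + 9)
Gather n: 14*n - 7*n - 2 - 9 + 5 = 7*n - 6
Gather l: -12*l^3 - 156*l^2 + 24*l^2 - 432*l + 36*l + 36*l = -12*l^3 - 132*l^2 - 360*l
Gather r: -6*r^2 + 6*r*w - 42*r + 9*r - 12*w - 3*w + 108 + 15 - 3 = -6*r^2 + r*(6*w - 33) - 15*w + 120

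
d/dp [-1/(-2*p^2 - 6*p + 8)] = (-p - 3/2)/(p^2 + 3*p - 4)^2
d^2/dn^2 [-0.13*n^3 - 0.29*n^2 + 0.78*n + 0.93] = -0.78*n - 0.58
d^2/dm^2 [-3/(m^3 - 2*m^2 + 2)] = 6*(-m^2*(3*m - 4)^2 + (3*m - 2)*(m^3 - 2*m^2 + 2))/(m^3 - 2*m^2 + 2)^3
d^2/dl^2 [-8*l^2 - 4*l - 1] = -16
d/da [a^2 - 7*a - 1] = 2*a - 7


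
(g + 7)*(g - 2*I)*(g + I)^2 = g^4 + 7*g^3 + 3*g^2 + 21*g + 2*I*g + 14*I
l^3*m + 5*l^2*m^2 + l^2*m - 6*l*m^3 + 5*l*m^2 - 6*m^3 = (l - m)*(l + 6*m)*(l*m + m)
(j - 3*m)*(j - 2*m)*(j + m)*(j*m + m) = j^4*m - 4*j^3*m^2 + j^3*m + j^2*m^3 - 4*j^2*m^2 + 6*j*m^4 + j*m^3 + 6*m^4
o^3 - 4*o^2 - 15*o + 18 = (o - 6)*(o - 1)*(o + 3)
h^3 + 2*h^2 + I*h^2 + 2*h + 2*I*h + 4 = (h + 2)*(h - I)*(h + 2*I)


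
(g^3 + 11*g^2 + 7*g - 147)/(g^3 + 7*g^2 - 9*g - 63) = (g + 7)/(g + 3)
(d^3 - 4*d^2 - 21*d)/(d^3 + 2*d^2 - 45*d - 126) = d/(d + 6)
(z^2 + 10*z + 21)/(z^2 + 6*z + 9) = (z + 7)/(z + 3)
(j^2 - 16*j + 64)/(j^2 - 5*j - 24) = (j - 8)/(j + 3)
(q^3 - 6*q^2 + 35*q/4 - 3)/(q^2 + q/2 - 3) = (q^2 - 9*q/2 + 2)/(q + 2)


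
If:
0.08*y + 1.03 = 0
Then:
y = -12.88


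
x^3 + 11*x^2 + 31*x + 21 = (x + 1)*(x + 3)*(x + 7)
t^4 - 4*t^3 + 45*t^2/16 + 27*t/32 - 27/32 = (t - 3)*(t - 3/4)^2*(t + 1/2)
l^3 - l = l*(l - 1)*(l + 1)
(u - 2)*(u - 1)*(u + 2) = u^3 - u^2 - 4*u + 4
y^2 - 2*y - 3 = (y - 3)*(y + 1)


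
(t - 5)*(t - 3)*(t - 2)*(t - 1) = t^4 - 11*t^3 + 41*t^2 - 61*t + 30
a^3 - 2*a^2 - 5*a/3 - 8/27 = (a - 8/3)*(a + 1/3)^2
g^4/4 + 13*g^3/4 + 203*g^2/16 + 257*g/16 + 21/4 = (g/4 + 1)*(g + 1/2)*(g + 3/2)*(g + 7)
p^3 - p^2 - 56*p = p*(p - 8)*(p + 7)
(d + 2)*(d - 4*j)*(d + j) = d^3 - 3*d^2*j + 2*d^2 - 4*d*j^2 - 6*d*j - 8*j^2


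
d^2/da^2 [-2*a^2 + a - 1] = -4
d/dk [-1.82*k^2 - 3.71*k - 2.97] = -3.64*k - 3.71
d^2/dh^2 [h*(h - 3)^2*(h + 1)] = 12*h^2 - 30*h + 6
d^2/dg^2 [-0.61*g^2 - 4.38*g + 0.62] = -1.22000000000000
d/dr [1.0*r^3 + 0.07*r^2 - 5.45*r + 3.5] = 3.0*r^2 + 0.14*r - 5.45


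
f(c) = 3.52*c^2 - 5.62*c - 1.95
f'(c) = 7.04*c - 5.62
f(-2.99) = 46.32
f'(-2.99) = -26.67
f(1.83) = -0.45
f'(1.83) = 7.26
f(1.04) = -3.99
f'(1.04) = 1.70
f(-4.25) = 85.52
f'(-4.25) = -35.54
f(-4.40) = 90.93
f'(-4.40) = -36.60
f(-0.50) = 1.74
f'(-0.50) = -9.14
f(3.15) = 15.27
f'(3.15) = 16.56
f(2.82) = 10.19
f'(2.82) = 14.23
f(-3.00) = 46.59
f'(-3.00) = -26.74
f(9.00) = 232.59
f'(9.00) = 57.74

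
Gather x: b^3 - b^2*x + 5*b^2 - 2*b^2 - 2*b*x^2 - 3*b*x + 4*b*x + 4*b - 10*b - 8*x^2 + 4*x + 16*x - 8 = b^3 + 3*b^2 - 6*b + x^2*(-2*b - 8) + x*(-b^2 + b + 20) - 8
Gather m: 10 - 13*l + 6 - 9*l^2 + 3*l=-9*l^2 - 10*l + 16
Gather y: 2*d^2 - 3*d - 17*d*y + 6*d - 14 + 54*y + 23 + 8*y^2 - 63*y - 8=2*d^2 + 3*d + 8*y^2 + y*(-17*d - 9) + 1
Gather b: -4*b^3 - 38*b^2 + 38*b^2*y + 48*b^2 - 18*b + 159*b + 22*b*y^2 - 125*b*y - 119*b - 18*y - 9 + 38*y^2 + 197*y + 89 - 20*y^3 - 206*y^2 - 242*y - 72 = -4*b^3 + b^2*(38*y + 10) + b*(22*y^2 - 125*y + 22) - 20*y^3 - 168*y^2 - 63*y + 8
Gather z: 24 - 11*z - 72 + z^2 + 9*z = z^2 - 2*z - 48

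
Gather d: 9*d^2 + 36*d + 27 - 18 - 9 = 9*d^2 + 36*d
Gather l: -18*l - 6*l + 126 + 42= 168 - 24*l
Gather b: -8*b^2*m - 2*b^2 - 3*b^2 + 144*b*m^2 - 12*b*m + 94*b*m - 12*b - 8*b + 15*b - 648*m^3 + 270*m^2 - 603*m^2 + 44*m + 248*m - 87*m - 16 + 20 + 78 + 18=b^2*(-8*m - 5) + b*(144*m^2 + 82*m - 5) - 648*m^3 - 333*m^2 + 205*m + 100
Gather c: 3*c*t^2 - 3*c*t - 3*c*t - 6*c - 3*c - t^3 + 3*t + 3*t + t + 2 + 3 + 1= c*(3*t^2 - 6*t - 9) - t^3 + 7*t + 6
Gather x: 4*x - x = 3*x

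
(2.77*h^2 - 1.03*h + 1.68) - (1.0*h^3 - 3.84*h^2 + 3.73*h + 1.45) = -1.0*h^3 + 6.61*h^2 - 4.76*h + 0.23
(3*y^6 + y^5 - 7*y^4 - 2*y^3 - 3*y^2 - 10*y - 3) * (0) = 0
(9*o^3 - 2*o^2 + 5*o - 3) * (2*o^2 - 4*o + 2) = 18*o^5 - 40*o^4 + 36*o^3 - 30*o^2 + 22*o - 6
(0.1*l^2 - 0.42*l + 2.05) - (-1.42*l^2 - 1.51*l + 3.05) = 1.52*l^2 + 1.09*l - 1.0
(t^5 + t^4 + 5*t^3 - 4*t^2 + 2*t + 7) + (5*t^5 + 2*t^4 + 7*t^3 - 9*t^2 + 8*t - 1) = 6*t^5 + 3*t^4 + 12*t^3 - 13*t^2 + 10*t + 6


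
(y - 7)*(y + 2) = y^2 - 5*y - 14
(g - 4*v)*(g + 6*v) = g^2 + 2*g*v - 24*v^2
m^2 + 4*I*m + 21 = (m - 3*I)*(m + 7*I)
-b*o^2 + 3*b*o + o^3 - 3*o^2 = o*(-b + o)*(o - 3)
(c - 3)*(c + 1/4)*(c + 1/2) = c^3 - 9*c^2/4 - 17*c/8 - 3/8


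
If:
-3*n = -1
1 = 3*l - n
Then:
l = 4/9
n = 1/3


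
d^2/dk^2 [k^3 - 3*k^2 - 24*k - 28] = 6*k - 6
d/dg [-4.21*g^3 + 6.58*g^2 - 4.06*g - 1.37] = -12.63*g^2 + 13.16*g - 4.06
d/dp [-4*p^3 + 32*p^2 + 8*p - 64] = -12*p^2 + 64*p + 8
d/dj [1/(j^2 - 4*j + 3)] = 2*(2 - j)/(j^2 - 4*j + 3)^2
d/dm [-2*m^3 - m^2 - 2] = 2*m*(-3*m - 1)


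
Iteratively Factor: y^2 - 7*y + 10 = (y - 2)*(y - 5)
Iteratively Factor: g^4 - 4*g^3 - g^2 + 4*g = (g - 1)*(g^3 - 3*g^2 - 4*g) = g*(g - 1)*(g^2 - 3*g - 4) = g*(g - 4)*(g - 1)*(g + 1)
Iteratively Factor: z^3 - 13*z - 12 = (z - 4)*(z^2 + 4*z + 3) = (z - 4)*(z + 3)*(z + 1)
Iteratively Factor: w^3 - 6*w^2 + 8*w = (w)*(w^2 - 6*w + 8) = w*(w - 4)*(w - 2)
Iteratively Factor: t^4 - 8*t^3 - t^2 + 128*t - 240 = (t - 3)*(t^3 - 5*t^2 - 16*t + 80) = (t - 5)*(t - 3)*(t^2 - 16) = (t - 5)*(t - 3)*(t + 4)*(t - 4)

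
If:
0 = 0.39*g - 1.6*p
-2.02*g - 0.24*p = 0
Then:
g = 0.00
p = 0.00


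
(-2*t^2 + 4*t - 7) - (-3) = -2*t^2 + 4*t - 4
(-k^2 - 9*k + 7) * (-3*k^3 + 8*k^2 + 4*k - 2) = 3*k^5 + 19*k^4 - 97*k^3 + 22*k^2 + 46*k - 14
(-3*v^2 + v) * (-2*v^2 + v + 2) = 6*v^4 - 5*v^3 - 5*v^2 + 2*v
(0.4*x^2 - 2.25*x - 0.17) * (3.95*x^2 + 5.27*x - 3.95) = 1.58*x^4 - 6.7795*x^3 - 14.109*x^2 + 7.9916*x + 0.6715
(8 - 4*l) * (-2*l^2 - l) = 8*l^3 - 12*l^2 - 8*l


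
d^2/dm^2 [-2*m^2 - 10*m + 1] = -4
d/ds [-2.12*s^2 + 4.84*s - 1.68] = 4.84 - 4.24*s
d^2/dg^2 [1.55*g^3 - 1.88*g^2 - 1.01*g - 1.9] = 9.3*g - 3.76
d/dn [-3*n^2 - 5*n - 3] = -6*n - 5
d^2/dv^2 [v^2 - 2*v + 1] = 2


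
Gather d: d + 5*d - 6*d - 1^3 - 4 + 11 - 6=0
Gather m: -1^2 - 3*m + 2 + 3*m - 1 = 0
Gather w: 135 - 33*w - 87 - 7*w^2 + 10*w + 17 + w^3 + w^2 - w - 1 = w^3 - 6*w^2 - 24*w + 64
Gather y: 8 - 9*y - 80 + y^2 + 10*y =y^2 + y - 72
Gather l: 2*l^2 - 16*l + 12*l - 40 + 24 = 2*l^2 - 4*l - 16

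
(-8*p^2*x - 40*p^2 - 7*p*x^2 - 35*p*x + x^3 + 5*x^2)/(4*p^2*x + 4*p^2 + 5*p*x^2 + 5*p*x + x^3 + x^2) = (-8*p*x - 40*p + x^2 + 5*x)/(4*p*x + 4*p + x^2 + x)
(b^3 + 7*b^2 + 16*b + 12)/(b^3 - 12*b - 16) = (b + 3)/(b - 4)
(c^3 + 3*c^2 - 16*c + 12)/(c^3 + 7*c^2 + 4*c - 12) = (c - 2)/(c + 2)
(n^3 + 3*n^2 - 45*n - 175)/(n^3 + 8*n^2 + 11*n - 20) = (n^2 - 2*n - 35)/(n^2 + 3*n - 4)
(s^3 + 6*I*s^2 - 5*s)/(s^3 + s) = (s + 5*I)/(s - I)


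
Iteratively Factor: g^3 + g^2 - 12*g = (g - 3)*(g^2 + 4*g) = g*(g - 3)*(g + 4)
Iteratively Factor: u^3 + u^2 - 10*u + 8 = (u - 1)*(u^2 + 2*u - 8) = (u - 1)*(u + 4)*(u - 2)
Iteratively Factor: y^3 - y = (y)*(y^2 - 1) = y*(y - 1)*(y + 1)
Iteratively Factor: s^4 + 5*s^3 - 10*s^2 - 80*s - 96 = (s + 3)*(s^3 + 2*s^2 - 16*s - 32) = (s + 3)*(s + 4)*(s^2 - 2*s - 8) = (s - 4)*(s + 3)*(s + 4)*(s + 2)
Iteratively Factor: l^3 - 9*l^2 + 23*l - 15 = (l - 5)*(l^2 - 4*l + 3) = (l - 5)*(l - 3)*(l - 1)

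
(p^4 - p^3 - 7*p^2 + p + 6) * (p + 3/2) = p^5 + p^4/2 - 17*p^3/2 - 19*p^2/2 + 15*p/2 + 9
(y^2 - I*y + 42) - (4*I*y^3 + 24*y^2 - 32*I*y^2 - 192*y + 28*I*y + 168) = -4*I*y^3 - 23*y^2 + 32*I*y^2 + 192*y - 29*I*y - 126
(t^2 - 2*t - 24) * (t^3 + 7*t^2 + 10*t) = t^5 + 5*t^4 - 28*t^3 - 188*t^2 - 240*t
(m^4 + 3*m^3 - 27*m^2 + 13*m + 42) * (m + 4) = m^5 + 7*m^4 - 15*m^3 - 95*m^2 + 94*m + 168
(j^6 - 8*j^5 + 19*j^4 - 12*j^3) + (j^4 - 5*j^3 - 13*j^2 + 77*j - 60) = j^6 - 8*j^5 + 20*j^4 - 17*j^3 - 13*j^2 + 77*j - 60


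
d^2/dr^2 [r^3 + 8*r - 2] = 6*r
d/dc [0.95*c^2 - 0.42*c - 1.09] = 1.9*c - 0.42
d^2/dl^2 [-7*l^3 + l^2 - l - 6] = 2 - 42*l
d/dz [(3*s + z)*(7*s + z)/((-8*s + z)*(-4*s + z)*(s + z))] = (-100*s^4 + 526*s^3*z + 67*s^2*z^2 - 20*s*z^3 - z^4)/(1024*s^6 + 1280*s^5*z - 304*s^4*z^2 - 376*s^3*z^3 + 161*s^2*z^4 - 22*s*z^5 + z^6)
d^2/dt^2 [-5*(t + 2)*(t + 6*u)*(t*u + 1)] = -30*t*u - 60*u^2 - 20*u - 10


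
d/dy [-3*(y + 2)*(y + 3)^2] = 3*(-3*y - 7)*(y + 3)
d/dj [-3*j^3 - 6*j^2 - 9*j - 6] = -9*j^2 - 12*j - 9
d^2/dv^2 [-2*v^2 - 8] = -4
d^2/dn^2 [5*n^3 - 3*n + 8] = 30*n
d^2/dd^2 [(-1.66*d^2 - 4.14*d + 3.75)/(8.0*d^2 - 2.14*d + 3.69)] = (-1.13686837721616e-13*d^4 - 586.7584*d^3 + 1734.0192*d^2 + 348.0768*d - 297.6423)/(512.0*d^6 - 410.88*d^5 + 818.3904*d^4 - 388.837144*d^3 + 377.482572*d^2 - 87.415362*d + 50.243409)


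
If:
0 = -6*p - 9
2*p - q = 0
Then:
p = -3/2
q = -3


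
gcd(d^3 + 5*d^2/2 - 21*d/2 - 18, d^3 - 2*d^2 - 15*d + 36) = d^2 + d - 12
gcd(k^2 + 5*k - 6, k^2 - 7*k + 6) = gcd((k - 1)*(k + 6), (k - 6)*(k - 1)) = k - 1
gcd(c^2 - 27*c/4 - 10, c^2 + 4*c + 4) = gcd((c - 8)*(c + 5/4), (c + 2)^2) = 1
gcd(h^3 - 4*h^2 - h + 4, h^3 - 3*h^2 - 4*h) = h^2 - 3*h - 4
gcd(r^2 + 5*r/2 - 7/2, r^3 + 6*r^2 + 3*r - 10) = r - 1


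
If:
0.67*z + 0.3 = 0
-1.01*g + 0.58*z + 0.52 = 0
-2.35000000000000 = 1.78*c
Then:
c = -1.32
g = 0.26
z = -0.45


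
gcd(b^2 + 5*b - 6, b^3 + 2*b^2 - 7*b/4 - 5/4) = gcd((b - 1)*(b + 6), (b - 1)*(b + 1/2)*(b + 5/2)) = b - 1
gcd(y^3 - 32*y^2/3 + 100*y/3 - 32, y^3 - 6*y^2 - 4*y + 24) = y^2 - 8*y + 12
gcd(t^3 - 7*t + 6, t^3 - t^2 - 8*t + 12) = t^2 + t - 6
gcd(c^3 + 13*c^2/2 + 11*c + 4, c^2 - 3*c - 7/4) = c + 1/2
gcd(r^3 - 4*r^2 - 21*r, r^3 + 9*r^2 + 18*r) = r^2 + 3*r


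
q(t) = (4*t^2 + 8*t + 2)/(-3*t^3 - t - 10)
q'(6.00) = 0.06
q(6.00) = -0.29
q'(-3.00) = -0.00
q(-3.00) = 0.19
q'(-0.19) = -0.65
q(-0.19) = -0.06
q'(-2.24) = -0.10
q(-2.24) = 0.16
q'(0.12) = -0.85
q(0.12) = -0.30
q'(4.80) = 0.10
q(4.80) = -0.38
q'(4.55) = 0.11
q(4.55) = -0.41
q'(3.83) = 0.15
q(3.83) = -0.50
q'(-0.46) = -0.50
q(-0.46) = 0.09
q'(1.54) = 0.15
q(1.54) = -1.06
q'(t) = (8*t + 8)/(-3*t^3 - t - 10) + (9*t^2 + 1)*(4*t^2 + 8*t + 2)/(-3*t^3 - t - 10)^2 = 2*(-4*(t + 1)*(3*t^3 + t + 10) + (9*t^2 + 1)*(2*t^2 + 4*t + 1))/(3*t^3 + t + 10)^2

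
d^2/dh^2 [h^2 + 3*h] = 2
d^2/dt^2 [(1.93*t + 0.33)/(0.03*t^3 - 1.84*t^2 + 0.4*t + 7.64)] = (0.010422*t^5 - 0.635652*t^4 + 12.73064*t^3 + 1.418976*t^2 + 160.875912*t - 2.412544)/(2.7e-5*t^9 - 0.004968*t^8 + 0.305784*t^7 - 6.341356*t^6 + 1.546752*t^5 + 77.264832*t^4 - 28.420976*t^3 - 318.532992*t^2 + 70.04352*t + 445.943744)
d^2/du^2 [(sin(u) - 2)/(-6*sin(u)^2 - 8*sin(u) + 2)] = (9*sin(u)^5 - 84*sin(u)^4 - 72*sin(u)^3 + 56*sin(u)^2 + 119*sin(u) + 68)/(2*(3*sin(u)^2 + 4*sin(u) - 1)^3)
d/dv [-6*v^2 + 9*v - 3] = 9 - 12*v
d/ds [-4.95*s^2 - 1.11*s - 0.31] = -9.9*s - 1.11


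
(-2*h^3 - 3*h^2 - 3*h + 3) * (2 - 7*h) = 14*h^4 + 17*h^3 + 15*h^2 - 27*h + 6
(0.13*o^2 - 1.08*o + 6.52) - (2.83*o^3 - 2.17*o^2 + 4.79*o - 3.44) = -2.83*o^3 + 2.3*o^2 - 5.87*o + 9.96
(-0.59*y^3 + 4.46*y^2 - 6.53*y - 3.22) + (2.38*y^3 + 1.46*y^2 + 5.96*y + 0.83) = 1.79*y^3 + 5.92*y^2 - 0.57*y - 2.39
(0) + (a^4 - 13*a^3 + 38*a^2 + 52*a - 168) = a^4 - 13*a^3 + 38*a^2 + 52*a - 168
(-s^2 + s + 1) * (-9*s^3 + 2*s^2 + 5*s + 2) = 9*s^5 - 11*s^4 - 12*s^3 + 5*s^2 + 7*s + 2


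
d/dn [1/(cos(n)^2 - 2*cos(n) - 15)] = 2*(cos(n) - 1)*sin(n)/(sin(n)^2 + 2*cos(n) + 14)^2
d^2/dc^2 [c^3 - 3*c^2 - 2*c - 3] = 6*c - 6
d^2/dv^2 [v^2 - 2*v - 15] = 2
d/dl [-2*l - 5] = -2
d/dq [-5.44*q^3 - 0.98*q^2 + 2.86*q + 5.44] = -16.32*q^2 - 1.96*q + 2.86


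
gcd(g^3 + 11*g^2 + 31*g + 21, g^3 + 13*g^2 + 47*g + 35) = g^2 + 8*g + 7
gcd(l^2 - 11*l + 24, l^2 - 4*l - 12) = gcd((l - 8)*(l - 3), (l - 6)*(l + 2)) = 1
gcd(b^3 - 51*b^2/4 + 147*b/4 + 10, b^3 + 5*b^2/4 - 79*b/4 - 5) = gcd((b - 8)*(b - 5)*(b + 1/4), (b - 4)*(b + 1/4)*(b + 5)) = b + 1/4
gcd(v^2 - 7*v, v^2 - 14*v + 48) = 1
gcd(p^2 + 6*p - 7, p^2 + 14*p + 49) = p + 7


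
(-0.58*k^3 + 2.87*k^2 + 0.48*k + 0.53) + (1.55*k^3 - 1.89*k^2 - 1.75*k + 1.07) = 0.97*k^3 + 0.98*k^2 - 1.27*k + 1.6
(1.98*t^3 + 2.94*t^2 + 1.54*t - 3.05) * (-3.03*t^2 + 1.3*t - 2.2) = -5.9994*t^5 - 6.3342*t^4 - 5.2002*t^3 + 4.7755*t^2 - 7.353*t + 6.71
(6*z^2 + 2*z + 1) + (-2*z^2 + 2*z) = 4*z^2 + 4*z + 1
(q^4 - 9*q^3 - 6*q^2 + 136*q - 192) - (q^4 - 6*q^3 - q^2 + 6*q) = -3*q^3 - 5*q^2 + 130*q - 192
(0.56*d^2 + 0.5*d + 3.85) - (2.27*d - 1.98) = 0.56*d^2 - 1.77*d + 5.83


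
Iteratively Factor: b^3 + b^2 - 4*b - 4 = (b + 2)*(b^2 - b - 2) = (b - 2)*(b + 2)*(b + 1)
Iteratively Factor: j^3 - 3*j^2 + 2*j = (j - 2)*(j^2 - j) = j*(j - 2)*(j - 1)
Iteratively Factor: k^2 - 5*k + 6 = (k - 3)*(k - 2)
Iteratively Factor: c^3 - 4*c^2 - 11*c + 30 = (c - 2)*(c^2 - 2*c - 15) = (c - 2)*(c + 3)*(c - 5)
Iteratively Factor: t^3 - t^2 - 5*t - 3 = (t + 1)*(t^2 - 2*t - 3) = (t - 3)*(t + 1)*(t + 1)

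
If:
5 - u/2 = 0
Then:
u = 10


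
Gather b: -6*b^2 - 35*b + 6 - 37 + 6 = -6*b^2 - 35*b - 25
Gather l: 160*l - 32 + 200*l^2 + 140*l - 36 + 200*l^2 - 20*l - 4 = 400*l^2 + 280*l - 72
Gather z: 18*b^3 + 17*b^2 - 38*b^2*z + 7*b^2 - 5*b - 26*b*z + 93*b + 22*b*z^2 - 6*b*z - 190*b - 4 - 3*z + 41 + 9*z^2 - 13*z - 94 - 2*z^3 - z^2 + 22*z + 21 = 18*b^3 + 24*b^2 - 102*b - 2*z^3 + z^2*(22*b + 8) + z*(-38*b^2 - 32*b + 6) - 36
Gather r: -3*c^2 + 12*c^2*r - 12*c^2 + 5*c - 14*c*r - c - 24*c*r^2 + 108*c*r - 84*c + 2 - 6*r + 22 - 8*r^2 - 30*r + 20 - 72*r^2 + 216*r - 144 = -15*c^2 - 80*c + r^2*(-24*c - 80) + r*(12*c^2 + 94*c + 180) - 100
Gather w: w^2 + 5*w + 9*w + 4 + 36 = w^2 + 14*w + 40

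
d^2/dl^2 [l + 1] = 0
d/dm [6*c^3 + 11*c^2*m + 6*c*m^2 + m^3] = 11*c^2 + 12*c*m + 3*m^2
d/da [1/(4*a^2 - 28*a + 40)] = (7 - 2*a)/(4*(a^2 - 7*a + 10)^2)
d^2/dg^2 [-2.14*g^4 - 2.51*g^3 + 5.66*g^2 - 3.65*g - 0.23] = -25.68*g^2 - 15.06*g + 11.32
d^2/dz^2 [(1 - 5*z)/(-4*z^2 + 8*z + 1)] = 8*((11 - 15*z)*(-4*z^2 + 8*z + 1) - 16*(z - 1)^2*(5*z - 1))/(-4*z^2 + 8*z + 1)^3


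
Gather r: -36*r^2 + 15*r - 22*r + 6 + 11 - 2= -36*r^2 - 7*r + 15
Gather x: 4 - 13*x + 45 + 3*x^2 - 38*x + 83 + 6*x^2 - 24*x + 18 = 9*x^2 - 75*x + 150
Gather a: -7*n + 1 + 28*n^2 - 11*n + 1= 28*n^2 - 18*n + 2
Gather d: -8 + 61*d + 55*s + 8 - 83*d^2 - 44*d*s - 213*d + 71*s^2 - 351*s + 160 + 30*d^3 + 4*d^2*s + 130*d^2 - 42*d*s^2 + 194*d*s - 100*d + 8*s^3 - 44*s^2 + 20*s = 30*d^3 + d^2*(4*s + 47) + d*(-42*s^2 + 150*s - 252) + 8*s^3 + 27*s^2 - 276*s + 160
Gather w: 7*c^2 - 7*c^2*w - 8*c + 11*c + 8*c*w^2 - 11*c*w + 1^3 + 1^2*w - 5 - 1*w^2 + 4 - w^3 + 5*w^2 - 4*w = 7*c^2 + 3*c - w^3 + w^2*(8*c + 4) + w*(-7*c^2 - 11*c - 3)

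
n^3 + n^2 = n^2*(n + 1)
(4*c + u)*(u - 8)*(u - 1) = 4*c*u^2 - 36*c*u + 32*c + u^3 - 9*u^2 + 8*u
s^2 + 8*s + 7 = (s + 1)*(s + 7)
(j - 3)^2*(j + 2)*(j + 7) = j^4 + 3*j^3 - 31*j^2 - 3*j + 126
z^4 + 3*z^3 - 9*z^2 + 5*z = z*(z - 1)^2*(z + 5)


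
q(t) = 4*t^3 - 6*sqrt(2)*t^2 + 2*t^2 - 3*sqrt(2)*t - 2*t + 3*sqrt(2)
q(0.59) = -0.88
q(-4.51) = -466.45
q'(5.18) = 248.56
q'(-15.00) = 2888.32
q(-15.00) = -14861.31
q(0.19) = 2.85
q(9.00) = 2338.75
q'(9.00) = 849.02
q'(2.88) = 55.93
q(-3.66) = -255.90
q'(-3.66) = 201.98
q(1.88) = -3.84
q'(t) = 12*t^2 - 12*sqrt(2)*t + 4*t - 3*sqrt(2) - 2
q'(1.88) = 11.79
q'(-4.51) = 296.34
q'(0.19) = -8.27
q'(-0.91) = 15.50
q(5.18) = 353.86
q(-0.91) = 1.54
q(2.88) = 28.02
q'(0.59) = -9.72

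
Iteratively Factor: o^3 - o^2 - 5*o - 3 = (o + 1)*(o^2 - 2*o - 3) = (o - 3)*(o + 1)*(o + 1)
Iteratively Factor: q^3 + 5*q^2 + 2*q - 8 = (q + 4)*(q^2 + q - 2) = (q + 2)*(q + 4)*(q - 1)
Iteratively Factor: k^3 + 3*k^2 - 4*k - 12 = (k - 2)*(k^2 + 5*k + 6) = (k - 2)*(k + 3)*(k + 2)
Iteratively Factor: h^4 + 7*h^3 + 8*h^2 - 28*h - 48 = (h + 2)*(h^3 + 5*h^2 - 2*h - 24) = (h + 2)*(h + 4)*(h^2 + h - 6) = (h + 2)*(h + 3)*(h + 4)*(h - 2)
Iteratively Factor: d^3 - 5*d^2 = (d)*(d^2 - 5*d) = d^2*(d - 5)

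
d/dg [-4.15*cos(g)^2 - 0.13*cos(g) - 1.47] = (8.3*cos(g) + 0.13)*sin(g)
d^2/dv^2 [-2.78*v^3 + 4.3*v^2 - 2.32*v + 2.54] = 8.6 - 16.68*v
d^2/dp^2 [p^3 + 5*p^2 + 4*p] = 6*p + 10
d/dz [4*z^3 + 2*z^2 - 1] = 4*z*(3*z + 1)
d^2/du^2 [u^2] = 2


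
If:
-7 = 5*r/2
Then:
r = -14/5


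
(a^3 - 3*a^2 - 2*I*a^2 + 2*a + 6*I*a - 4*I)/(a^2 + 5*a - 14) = (a^2 - a*(1 + 2*I) + 2*I)/(a + 7)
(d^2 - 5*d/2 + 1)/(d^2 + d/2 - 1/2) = (d - 2)/(d + 1)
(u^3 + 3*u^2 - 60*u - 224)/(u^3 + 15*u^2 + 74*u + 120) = (u^2 - u - 56)/(u^2 + 11*u + 30)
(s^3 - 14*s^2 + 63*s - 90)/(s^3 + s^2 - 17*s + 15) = (s^2 - 11*s + 30)/(s^2 + 4*s - 5)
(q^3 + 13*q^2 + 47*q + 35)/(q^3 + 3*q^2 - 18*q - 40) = (q^2 + 8*q + 7)/(q^2 - 2*q - 8)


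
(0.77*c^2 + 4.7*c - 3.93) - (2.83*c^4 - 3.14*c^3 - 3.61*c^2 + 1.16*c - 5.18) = -2.83*c^4 + 3.14*c^3 + 4.38*c^2 + 3.54*c + 1.25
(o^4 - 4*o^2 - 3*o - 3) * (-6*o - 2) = -6*o^5 - 2*o^4 + 24*o^3 + 26*o^2 + 24*o + 6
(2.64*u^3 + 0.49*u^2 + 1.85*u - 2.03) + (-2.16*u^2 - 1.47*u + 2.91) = 2.64*u^3 - 1.67*u^2 + 0.38*u + 0.88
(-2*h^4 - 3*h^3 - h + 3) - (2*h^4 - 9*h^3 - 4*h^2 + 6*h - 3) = -4*h^4 + 6*h^3 + 4*h^2 - 7*h + 6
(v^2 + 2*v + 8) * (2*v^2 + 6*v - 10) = 2*v^4 + 10*v^3 + 18*v^2 + 28*v - 80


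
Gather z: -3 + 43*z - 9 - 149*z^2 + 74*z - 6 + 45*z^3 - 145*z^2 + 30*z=45*z^3 - 294*z^2 + 147*z - 18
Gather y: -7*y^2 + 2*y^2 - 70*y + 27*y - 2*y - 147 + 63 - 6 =-5*y^2 - 45*y - 90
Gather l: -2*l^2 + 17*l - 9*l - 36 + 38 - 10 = -2*l^2 + 8*l - 8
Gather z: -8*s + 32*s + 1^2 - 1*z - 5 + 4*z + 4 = 24*s + 3*z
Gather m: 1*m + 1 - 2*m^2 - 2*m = -2*m^2 - m + 1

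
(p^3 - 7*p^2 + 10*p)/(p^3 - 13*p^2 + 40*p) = (p - 2)/(p - 8)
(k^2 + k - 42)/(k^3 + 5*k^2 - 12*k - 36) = (k^2 + k - 42)/(k^3 + 5*k^2 - 12*k - 36)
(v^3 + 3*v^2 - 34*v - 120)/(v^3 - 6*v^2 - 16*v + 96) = (v + 5)/(v - 4)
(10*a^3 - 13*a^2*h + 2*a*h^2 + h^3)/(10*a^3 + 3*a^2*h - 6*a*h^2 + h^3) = (5*a^2 - 4*a*h - h^2)/(5*a^2 + 4*a*h - h^2)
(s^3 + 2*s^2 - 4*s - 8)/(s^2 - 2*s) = s + 4 + 4/s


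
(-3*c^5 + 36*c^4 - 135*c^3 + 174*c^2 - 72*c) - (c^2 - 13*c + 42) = -3*c^5 + 36*c^4 - 135*c^3 + 173*c^2 - 59*c - 42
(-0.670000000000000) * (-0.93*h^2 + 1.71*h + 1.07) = 0.6231*h^2 - 1.1457*h - 0.7169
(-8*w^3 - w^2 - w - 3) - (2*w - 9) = -8*w^3 - w^2 - 3*w + 6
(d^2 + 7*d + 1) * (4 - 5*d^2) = -5*d^4 - 35*d^3 - d^2 + 28*d + 4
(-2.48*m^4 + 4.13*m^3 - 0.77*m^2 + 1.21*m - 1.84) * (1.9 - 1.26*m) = 3.1248*m^5 - 9.9158*m^4 + 8.8172*m^3 - 2.9876*m^2 + 4.6174*m - 3.496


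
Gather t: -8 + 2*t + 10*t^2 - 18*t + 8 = 10*t^2 - 16*t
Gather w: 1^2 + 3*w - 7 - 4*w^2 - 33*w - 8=-4*w^2 - 30*w - 14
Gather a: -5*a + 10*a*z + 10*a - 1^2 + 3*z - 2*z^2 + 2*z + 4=a*(10*z + 5) - 2*z^2 + 5*z + 3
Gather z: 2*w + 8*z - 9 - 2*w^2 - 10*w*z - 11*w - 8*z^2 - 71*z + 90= -2*w^2 - 9*w - 8*z^2 + z*(-10*w - 63) + 81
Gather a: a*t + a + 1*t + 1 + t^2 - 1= a*(t + 1) + t^2 + t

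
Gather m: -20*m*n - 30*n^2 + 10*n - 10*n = -20*m*n - 30*n^2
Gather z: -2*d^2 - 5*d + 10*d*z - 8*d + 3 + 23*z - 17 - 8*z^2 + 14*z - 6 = -2*d^2 - 13*d - 8*z^2 + z*(10*d + 37) - 20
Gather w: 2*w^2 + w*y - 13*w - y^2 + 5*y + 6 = 2*w^2 + w*(y - 13) - y^2 + 5*y + 6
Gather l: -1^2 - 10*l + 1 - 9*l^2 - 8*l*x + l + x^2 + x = -9*l^2 + l*(-8*x - 9) + x^2 + x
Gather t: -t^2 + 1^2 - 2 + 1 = -t^2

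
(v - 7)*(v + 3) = v^2 - 4*v - 21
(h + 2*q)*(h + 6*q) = h^2 + 8*h*q + 12*q^2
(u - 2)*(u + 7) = u^2 + 5*u - 14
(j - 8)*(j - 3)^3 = j^4 - 17*j^3 + 99*j^2 - 243*j + 216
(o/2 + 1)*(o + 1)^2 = o^3/2 + 2*o^2 + 5*o/2 + 1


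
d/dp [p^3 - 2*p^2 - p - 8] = 3*p^2 - 4*p - 1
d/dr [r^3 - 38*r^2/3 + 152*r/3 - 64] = 3*r^2 - 76*r/3 + 152/3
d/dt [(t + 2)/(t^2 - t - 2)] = (t^2 - t - (t + 2)*(2*t - 1) - 2)/(-t^2 + t + 2)^2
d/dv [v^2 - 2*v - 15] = 2*v - 2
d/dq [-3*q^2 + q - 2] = 1 - 6*q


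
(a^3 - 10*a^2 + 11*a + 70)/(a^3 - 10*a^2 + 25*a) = (a^2 - 5*a - 14)/(a*(a - 5))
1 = 1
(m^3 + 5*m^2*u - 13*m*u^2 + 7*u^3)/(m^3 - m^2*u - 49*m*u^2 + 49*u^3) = (-m + u)/(-m + 7*u)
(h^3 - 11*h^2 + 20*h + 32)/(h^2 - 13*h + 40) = (h^2 - 3*h - 4)/(h - 5)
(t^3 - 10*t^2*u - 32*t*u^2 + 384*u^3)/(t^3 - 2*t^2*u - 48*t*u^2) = (t - 8*u)/t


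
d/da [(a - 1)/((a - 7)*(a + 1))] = (-a^2 + 2*a - 13)/(a^4 - 12*a^3 + 22*a^2 + 84*a + 49)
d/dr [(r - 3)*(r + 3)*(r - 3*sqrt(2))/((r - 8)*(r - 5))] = (r^4 - 26*r^3 + 39*sqrt(2)*r^2 + 129*r^2 - 294*sqrt(2)*r - 360 + 351*sqrt(2))/(r^4 - 26*r^3 + 249*r^2 - 1040*r + 1600)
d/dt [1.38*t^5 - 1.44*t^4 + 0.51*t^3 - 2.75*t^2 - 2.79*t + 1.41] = 6.9*t^4 - 5.76*t^3 + 1.53*t^2 - 5.5*t - 2.79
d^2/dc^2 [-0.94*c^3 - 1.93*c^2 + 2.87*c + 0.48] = -5.64*c - 3.86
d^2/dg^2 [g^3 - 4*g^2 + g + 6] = 6*g - 8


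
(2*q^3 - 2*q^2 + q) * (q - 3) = 2*q^4 - 8*q^3 + 7*q^2 - 3*q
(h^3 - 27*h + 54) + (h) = h^3 - 26*h + 54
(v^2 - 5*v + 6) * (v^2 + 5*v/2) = v^4 - 5*v^3/2 - 13*v^2/2 + 15*v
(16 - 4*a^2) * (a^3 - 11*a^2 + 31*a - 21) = -4*a^5 + 44*a^4 - 108*a^3 - 92*a^2 + 496*a - 336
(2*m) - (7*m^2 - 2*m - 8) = -7*m^2 + 4*m + 8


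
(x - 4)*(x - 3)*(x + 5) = x^3 - 2*x^2 - 23*x + 60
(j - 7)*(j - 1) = j^2 - 8*j + 7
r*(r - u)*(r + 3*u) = r^3 + 2*r^2*u - 3*r*u^2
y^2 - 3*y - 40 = (y - 8)*(y + 5)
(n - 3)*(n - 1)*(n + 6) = n^3 + 2*n^2 - 21*n + 18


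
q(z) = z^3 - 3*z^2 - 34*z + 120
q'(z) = 3*z^2 - 6*z - 34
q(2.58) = 29.48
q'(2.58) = -29.51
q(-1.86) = 166.43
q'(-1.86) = -12.46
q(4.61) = -2.52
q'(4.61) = 2.10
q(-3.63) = 156.06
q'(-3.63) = 27.31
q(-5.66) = 35.01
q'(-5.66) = 96.07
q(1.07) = 81.41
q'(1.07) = -36.99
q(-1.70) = 164.22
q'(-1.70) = -15.13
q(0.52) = 101.65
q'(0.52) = -36.31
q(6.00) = 24.00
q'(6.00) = 38.00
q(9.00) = 300.00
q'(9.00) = 155.00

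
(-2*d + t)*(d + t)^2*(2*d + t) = -4*d^4 - 8*d^3*t - 3*d^2*t^2 + 2*d*t^3 + t^4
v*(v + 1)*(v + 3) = v^3 + 4*v^2 + 3*v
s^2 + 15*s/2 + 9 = (s + 3/2)*(s + 6)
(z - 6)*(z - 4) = z^2 - 10*z + 24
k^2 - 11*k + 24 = (k - 8)*(k - 3)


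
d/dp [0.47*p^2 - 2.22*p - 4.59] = 0.94*p - 2.22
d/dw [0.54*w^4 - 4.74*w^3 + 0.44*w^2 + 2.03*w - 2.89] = 2.16*w^3 - 14.22*w^2 + 0.88*w + 2.03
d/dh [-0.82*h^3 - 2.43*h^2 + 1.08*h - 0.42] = -2.46*h^2 - 4.86*h + 1.08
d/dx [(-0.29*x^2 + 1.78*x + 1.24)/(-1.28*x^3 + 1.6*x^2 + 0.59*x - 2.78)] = (-0.3712*x^4 + 4.5568*x^3 + 1.7425*x^2 - 2.3556*x - 5.68)/(1.6384*x^6 - 4.096*x^5 + 1.0496*x^4 + 9.0048*x^3 - 8.5479*x^2 - 3.2804*x + 7.7284)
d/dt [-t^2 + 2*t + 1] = 2 - 2*t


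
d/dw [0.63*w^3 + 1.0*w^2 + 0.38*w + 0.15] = 1.89*w^2 + 2.0*w + 0.38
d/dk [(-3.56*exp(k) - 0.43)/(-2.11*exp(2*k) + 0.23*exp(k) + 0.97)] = (-(3.56*exp(k) + 0.43)*(4.22*exp(k) - 0.23) + 7.5116*exp(2*k) - 0.8188*exp(k) - 3.4532)*exp(k)/(-2.11*exp(2*k) + 0.23*exp(k) + 0.97)^2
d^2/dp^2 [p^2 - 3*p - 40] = 2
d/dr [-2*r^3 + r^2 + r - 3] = -6*r^2 + 2*r + 1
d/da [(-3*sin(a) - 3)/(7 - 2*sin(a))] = -27*cos(a)/(2*sin(a) - 7)^2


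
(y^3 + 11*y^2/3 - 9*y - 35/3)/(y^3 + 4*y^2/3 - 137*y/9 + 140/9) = 3*(y + 1)/(3*y - 4)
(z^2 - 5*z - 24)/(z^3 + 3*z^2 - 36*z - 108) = (z - 8)/(z^2 - 36)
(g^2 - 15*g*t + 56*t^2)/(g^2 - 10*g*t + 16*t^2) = (-g + 7*t)/(-g + 2*t)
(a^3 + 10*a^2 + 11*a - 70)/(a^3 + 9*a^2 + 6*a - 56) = (a + 5)/(a + 4)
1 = 1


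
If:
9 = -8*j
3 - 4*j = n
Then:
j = -9/8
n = 15/2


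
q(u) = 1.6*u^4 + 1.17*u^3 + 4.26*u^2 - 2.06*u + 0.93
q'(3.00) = 227.89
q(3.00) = 194.28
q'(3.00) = 227.89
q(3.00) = 194.28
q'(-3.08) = -182.00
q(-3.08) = 157.49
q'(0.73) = 8.52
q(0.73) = 2.61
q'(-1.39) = -24.31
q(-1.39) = 14.85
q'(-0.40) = -5.32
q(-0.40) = 2.40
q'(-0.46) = -5.86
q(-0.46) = 2.74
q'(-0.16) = -3.36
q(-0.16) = 1.36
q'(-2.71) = -126.75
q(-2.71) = 100.81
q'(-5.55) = -1035.33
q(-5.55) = 1461.64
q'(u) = 6.4*u^3 + 3.51*u^2 + 8.52*u - 2.06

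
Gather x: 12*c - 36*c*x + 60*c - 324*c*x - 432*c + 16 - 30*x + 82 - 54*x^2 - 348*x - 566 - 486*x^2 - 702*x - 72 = -360*c - 540*x^2 + x*(-360*c - 1080) - 540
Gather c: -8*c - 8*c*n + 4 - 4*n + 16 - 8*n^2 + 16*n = c*(-8*n - 8) - 8*n^2 + 12*n + 20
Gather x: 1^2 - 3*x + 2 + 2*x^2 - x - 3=2*x^2 - 4*x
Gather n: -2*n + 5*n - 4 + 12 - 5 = 3*n + 3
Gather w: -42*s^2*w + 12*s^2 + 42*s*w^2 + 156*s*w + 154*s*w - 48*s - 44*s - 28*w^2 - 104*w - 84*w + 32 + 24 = 12*s^2 - 92*s + w^2*(42*s - 28) + w*(-42*s^2 + 310*s - 188) + 56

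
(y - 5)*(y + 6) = y^2 + y - 30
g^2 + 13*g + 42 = (g + 6)*(g + 7)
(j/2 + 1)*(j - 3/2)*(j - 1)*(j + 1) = j^4/2 + j^3/4 - 2*j^2 - j/4 + 3/2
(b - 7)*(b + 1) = b^2 - 6*b - 7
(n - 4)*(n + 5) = n^2 + n - 20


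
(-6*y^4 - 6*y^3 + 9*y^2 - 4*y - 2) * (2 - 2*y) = 12*y^5 - 30*y^3 + 26*y^2 - 4*y - 4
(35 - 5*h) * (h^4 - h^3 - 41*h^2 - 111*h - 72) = -5*h^5 + 40*h^4 + 170*h^3 - 880*h^2 - 3525*h - 2520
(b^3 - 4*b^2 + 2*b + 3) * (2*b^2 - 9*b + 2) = 2*b^5 - 17*b^4 + 42*b^3 - 20*b^2 - 23*b + 6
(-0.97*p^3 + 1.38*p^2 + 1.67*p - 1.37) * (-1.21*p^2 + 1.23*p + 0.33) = 1.1737*p^5 - 2.8629*p^4 - 0.6434*p^3 + 4.1672*p^2 - 1.134*p - 0.4521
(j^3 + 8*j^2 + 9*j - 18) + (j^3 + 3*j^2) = 2*j^3 + 11*j^2 + 9*j - 18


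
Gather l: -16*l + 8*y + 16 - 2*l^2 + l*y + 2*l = -2*l^2 + l*(y - 14) + 8*y + 16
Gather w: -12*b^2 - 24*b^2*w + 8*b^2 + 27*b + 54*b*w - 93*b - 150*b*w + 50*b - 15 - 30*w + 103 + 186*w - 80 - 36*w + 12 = -4*b^2 - 16*b + w*(-24*b^2 - 96*b + 120) + 20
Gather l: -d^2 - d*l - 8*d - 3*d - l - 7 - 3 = -d^2 - 11*d + l*(-d - 1) - 10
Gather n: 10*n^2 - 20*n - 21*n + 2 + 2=10*n^2 - 41*n + 4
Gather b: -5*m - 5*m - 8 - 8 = -10*m - 16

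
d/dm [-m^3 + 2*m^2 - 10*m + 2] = -3*m^2 + 4*m - 10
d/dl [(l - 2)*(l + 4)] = 2*l + 2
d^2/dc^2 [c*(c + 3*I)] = 2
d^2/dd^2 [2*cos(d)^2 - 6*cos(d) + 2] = 6*cos(d) - 4*cos(2*d)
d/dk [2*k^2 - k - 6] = 4*k - 1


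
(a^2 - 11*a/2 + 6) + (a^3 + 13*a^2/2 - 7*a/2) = a^3 + 15*a^2/2 - 9*a + 6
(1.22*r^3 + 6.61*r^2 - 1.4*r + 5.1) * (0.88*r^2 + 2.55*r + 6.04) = 1.0736*r^5 + 8.9278*r^4 + 22.9923*r^3 + 40.8424*r^2 + 4.549*r + 30.804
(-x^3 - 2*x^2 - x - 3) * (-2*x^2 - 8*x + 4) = 2*x^5 + 12*x^4 + 14*x^3 + 6*x^2 + 20*x - 12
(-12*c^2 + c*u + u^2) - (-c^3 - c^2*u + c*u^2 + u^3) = c^3 + c^2*u - 12*c^2 - c*u^2 + c*u - u^3 + u^2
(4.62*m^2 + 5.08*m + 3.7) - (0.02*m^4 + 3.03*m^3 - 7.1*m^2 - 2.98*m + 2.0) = -0.02*m^4 - 3.03*m^3 + 11.72*m^2 + 8.06*m + 1.7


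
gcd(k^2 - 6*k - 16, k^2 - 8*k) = k - 8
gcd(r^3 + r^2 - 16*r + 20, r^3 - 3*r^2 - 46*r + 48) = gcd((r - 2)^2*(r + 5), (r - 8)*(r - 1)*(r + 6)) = 1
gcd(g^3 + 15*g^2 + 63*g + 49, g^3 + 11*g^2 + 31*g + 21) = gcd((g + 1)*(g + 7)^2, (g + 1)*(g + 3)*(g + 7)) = g^2 + 8*g + 7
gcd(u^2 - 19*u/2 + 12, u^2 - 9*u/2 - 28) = u - 8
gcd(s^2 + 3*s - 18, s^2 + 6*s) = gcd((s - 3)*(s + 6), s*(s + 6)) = s + 6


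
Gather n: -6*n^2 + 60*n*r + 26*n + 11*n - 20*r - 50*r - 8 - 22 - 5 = -6*n^2 + n*(60*r + 37) - 70*r - 35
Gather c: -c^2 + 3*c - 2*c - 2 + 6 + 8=-c^2 + c + 12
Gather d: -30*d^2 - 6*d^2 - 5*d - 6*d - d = -36*d^2 - 12*d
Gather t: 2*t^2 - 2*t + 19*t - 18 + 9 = 2*t^2 + 17*t - 9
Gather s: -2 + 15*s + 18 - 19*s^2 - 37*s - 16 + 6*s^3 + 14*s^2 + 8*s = 6*s^3 - 5*s^2 - 14*s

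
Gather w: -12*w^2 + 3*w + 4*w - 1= -12*w^2 + 7*w - 1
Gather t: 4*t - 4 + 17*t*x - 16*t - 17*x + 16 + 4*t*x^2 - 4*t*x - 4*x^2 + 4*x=t*(4*x^2 + 13*x - 12) - 4*x^2 - 13*x + 12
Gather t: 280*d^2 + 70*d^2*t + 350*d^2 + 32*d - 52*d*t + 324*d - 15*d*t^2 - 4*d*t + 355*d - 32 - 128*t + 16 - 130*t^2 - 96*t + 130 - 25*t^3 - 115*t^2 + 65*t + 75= 630*d^2 + 711*d - 25*t^3 + t^2*(-15*d - 245) + t*(70*d^2 - 56*d - 159) + 189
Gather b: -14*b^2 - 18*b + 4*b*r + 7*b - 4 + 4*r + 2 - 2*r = -14*b^2 + b*(4*r - 11) + 2*r - 2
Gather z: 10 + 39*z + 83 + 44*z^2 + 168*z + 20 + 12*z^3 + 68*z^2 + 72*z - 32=12*z^3 + 112*z^2 + 279*z + 81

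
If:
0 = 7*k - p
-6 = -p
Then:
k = 6/7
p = 6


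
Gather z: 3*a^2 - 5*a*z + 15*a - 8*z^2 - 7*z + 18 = 3*a^2 + 15*a - 8*z^2 + z*(-5*a - 7) + 18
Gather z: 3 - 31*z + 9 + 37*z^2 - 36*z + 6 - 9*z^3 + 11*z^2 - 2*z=-9*z^3 + 48*z^2 - 69*z + 18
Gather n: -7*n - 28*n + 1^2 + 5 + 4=10 - 35*n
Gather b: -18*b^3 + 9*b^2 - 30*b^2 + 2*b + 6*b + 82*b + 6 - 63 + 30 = -18*b^3 - 21*b^2 + 90*b - 27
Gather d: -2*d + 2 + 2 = 4 - 2*d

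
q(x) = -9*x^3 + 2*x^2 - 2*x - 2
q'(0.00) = -2.00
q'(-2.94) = -247.14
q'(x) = -27*x^2 + 4*x - 2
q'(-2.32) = -156.60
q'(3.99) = -415.88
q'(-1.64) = -81.18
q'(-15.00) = -6137.00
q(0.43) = -3.21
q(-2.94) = 249.88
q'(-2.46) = -175.23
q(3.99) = -549.83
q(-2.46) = 149.01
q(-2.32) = 125.79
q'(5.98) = -943.61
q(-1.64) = 46.36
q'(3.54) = -326.19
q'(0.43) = -5.27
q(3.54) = -383.27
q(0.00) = -2.00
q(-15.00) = 30853.00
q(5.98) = -1867.06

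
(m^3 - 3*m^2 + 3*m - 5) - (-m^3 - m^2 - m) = 2*m^3 - 2*m^2 + 4*m - 5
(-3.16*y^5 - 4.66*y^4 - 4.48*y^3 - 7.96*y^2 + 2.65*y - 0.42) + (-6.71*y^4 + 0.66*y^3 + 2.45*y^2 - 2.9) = -3.16*y^5 - 11.37*y^4 - 3.82*y^3 - 5.51*y^2 + 2.65*y - 3.32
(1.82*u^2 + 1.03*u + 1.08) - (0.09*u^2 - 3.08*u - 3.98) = 1.73*u^2 + 4.11*u + 5.06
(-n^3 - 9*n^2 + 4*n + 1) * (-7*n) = 7*n^4 + 63*n^3 - 28*n^2 - 7*n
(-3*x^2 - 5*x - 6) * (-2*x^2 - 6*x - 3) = 6*x^4 + 28*x^3 + 51*x^2 + 51*x + 18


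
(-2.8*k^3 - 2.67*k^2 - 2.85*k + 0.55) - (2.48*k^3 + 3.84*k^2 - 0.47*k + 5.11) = -5.28*k^3 - 6.51*k^2 - 2.38*k - 4.56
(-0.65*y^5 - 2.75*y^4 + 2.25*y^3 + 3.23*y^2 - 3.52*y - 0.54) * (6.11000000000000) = -3.9715*y^5 - 16.8025*y^4 + 13.7475*y^3 + 19.7353*y^2 - 21.5072*y - 3.2994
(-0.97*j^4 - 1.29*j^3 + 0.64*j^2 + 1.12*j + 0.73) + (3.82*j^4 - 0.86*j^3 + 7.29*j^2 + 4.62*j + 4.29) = 2.85*j^4 - 2.15*j^3 + 7.93*j^2 + 5.74*j + 5.02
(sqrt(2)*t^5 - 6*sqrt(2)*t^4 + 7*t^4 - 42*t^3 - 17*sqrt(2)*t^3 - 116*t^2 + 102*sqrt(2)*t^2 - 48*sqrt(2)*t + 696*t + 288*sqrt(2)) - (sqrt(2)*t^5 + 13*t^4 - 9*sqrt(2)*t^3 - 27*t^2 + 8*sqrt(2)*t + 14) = -6*sqrt(2)*t^4 - 6*t^4 - 42*t^3 - 8*sqrt(2)*t^3 - 89*t^2 + 102*sqrt(2)*t^2 - 56*sqrt(2)*t + 696*t - 14 + 288*sqrt(2)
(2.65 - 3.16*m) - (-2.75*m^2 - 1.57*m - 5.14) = 2.75*m^2 - 1.59*m + 7.79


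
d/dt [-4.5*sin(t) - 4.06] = -4.5*cos(t)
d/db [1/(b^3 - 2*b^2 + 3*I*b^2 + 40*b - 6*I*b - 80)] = (-3*b^2 + 4*b - 6*I*b - 40 + 6*I)/(b^3 - 2*b^2 + 3*I*b^2 + 40*b - 6*I*b - 80)^2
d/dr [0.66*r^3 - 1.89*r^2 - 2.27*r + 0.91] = 1.98*r^2 - 3.78*r - 2.27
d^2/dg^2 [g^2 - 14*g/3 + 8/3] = 2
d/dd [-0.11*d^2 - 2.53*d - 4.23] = -0.22*d - 2.53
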